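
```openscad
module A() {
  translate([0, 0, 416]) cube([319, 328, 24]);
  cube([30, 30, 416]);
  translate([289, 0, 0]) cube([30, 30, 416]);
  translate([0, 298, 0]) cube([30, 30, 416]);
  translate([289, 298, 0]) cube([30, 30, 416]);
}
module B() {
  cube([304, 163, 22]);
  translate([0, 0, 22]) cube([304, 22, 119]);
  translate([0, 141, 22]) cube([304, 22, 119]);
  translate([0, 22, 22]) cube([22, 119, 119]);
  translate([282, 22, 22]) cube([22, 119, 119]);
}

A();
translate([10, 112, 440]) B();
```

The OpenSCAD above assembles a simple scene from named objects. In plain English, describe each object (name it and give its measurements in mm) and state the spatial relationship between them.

A is a simple wooden stool: a rectangular seat 319 mm (x) by 328 mm (y), 24 mm thick, top face at z = 440 mm, on four square legs, each 30×30 mm in cross-section. The legs rest on z = 0, each flush with a corner of the seat.

B is an open-topped rectangular box: outside dimensions 304×163×141 mm, with a uniform wall and base thickness of 22 mm. The base is a full 304×163 slab on the floor; four walls sit on top of the base. The front and back walls (the −y and +y sides) span the full width; the two side walls fit between them.

The open box is on top of the stool.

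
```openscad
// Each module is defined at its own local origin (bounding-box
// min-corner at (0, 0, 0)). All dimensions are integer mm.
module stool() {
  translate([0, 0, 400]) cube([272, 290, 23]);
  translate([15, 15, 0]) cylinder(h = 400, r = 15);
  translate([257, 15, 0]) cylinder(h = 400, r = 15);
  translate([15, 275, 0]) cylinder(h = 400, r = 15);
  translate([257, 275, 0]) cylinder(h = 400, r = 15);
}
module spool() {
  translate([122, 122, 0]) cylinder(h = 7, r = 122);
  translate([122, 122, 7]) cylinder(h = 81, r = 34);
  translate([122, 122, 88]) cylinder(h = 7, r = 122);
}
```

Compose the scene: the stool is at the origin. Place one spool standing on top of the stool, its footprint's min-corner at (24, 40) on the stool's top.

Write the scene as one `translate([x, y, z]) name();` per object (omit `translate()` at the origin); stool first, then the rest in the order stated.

stool();
translate([24, 40, 423]) spool();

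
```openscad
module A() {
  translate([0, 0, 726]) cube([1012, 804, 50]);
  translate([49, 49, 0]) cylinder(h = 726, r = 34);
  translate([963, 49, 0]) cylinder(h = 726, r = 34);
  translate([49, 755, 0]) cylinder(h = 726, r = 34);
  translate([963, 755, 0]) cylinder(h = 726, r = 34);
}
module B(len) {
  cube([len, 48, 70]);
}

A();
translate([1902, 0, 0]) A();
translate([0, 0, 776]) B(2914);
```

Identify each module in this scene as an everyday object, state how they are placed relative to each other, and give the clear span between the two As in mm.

A is a table. B is a beam. A beam spans the tops of two tables. The clear span between the two tables is 890 mm.

Second table starts at x = 1902; first ends at x = 1012; clear span = 1902 − 1012 = 890 mm.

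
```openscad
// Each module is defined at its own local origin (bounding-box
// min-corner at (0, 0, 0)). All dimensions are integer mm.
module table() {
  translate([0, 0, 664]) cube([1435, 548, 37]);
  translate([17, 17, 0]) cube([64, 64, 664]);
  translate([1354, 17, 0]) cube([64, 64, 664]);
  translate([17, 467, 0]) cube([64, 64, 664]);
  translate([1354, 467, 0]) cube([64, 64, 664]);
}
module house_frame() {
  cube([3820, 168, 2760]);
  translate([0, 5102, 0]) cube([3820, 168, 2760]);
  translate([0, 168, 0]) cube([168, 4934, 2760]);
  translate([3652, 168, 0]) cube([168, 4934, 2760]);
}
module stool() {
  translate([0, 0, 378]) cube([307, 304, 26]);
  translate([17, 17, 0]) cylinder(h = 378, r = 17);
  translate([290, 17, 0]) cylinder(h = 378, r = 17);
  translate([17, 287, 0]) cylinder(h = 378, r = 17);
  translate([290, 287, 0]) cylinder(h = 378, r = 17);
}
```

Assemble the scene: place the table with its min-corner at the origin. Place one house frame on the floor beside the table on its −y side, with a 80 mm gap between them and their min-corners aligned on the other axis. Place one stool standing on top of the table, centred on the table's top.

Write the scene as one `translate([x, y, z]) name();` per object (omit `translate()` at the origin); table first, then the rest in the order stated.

table();
translate([0, -5350, 0]) house_frame();
translate([564, 122, 701]) stool();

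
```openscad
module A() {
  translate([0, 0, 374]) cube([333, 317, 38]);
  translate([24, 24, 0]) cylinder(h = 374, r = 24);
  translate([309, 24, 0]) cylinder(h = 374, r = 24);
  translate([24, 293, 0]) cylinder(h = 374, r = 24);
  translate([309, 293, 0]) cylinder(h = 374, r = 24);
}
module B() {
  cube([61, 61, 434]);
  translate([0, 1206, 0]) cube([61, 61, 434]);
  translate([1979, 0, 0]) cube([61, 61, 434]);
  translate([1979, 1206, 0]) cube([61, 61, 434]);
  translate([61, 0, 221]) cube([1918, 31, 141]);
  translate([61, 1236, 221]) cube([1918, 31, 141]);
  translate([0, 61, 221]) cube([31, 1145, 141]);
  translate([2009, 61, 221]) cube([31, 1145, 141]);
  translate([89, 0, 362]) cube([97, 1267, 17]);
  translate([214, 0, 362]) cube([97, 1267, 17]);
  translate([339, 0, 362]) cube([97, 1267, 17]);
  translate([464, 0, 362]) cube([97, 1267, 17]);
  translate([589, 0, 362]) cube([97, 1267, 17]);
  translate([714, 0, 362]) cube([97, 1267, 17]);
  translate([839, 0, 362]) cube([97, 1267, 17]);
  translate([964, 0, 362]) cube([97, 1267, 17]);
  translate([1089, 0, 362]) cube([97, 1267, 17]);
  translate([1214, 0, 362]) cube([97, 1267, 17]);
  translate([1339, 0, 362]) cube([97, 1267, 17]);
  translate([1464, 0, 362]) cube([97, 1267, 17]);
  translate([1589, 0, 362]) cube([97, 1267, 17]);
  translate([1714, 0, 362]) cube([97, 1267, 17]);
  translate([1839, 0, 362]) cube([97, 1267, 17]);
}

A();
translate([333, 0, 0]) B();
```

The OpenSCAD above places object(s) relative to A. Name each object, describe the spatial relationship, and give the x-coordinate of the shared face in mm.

A is a stool. B is a bed frame. The bed frame is against the stool's +x side, with their −y faces flush. The x-coordinate of the shared face is 333 mm.

The stool's +x face and the bed frame's −x face are both at x = 333 mm.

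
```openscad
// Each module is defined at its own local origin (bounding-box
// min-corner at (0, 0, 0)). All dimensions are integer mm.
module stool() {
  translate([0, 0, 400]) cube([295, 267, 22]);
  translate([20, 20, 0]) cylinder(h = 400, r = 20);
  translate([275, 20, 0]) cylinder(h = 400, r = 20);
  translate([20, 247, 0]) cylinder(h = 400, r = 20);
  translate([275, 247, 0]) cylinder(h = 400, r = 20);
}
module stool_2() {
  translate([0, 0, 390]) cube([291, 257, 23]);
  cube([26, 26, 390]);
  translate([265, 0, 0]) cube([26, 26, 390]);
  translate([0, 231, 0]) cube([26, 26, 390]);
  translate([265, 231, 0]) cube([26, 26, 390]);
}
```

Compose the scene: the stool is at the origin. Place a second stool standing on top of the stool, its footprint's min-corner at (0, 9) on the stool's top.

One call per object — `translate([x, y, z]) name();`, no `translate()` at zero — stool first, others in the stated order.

stool();
translate([0, 9, 422]) stool_2();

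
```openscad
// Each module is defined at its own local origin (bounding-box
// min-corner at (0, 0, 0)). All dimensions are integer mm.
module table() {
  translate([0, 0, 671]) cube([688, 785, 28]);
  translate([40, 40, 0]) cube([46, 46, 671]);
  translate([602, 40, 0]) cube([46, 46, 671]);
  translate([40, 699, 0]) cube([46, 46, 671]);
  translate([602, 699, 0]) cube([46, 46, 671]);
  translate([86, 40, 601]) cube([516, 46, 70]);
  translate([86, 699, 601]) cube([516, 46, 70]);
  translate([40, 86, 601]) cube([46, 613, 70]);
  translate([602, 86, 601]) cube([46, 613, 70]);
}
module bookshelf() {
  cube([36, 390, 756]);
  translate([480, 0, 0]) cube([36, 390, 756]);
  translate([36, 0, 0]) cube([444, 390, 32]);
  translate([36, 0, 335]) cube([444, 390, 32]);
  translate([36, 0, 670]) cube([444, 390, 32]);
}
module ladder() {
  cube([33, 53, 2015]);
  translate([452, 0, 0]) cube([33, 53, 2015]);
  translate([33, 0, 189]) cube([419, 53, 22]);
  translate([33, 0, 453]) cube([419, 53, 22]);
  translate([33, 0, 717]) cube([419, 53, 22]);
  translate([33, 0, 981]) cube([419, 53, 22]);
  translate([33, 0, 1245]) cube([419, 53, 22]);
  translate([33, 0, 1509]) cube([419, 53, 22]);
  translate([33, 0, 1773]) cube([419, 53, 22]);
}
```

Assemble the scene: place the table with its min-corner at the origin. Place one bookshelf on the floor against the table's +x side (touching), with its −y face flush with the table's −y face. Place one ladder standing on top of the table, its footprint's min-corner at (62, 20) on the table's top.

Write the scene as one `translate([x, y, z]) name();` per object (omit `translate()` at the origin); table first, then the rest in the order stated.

table();
translate([688, 0, 0]) bookshelf();
translate([62, 20, 699]) ladder();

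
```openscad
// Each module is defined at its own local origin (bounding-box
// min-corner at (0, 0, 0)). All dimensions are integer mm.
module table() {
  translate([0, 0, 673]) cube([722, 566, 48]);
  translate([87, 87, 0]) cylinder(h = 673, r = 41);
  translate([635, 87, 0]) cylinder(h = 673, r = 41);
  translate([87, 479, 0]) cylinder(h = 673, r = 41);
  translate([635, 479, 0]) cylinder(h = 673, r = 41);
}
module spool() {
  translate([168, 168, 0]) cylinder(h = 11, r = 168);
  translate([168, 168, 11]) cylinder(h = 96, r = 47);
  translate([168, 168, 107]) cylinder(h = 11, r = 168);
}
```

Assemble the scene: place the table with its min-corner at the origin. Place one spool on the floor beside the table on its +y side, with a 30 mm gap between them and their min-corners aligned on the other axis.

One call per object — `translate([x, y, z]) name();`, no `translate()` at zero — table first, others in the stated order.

table();
translate([0, 596, 0]) spool();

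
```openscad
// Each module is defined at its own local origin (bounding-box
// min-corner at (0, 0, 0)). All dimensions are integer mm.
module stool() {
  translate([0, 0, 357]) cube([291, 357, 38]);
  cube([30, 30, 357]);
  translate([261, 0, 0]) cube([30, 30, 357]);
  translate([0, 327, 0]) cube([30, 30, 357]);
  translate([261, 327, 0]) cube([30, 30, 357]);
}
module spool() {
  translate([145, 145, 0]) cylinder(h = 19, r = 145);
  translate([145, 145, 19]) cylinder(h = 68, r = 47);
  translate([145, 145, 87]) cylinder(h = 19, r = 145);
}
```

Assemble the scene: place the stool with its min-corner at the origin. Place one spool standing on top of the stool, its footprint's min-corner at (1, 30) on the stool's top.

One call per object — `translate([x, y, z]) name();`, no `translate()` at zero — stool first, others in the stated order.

stool();
translate([1, 30, 395]) spool();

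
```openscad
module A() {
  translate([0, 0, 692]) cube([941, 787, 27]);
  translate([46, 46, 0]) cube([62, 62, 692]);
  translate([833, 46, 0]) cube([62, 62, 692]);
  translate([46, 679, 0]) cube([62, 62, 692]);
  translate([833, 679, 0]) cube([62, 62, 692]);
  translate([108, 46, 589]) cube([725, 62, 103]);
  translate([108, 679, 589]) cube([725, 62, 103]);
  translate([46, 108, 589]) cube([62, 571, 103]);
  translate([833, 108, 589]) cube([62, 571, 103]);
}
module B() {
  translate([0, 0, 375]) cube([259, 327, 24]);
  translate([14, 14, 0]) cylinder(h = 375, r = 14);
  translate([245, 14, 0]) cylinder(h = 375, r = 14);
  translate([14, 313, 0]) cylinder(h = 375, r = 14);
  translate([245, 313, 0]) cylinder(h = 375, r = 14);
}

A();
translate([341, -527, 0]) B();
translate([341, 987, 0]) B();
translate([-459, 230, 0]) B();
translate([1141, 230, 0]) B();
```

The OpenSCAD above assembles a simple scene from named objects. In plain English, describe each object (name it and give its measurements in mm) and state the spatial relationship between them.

A is a table: top 941 mm (x) × 787 mm (y), 27 mm thick, upper face at z = 719 mm, on four 62×62 mm square legs, each inset 46 mm from the nearest pair of top edges, running from z = 0 to the bottom of the top. Four apron rails, 62 mm thick and 103 mm tall, run between adjacent legs with their top edges flush with the underside of the top and their outer faces flush with the legs' outer faces.

B is a simple wooden stool: a rectangular seat 259 mm (x) by 327 mm (y), 24 mm thick, top face at z = 399 mm, on four round legs, each 28 mm in diameter. The legs rest on z = 0, each leg's axis is inset half a diameter from the nearest pair of seat edges (so the leg's bounding box is flush with the corner).

Four stools sit around the table at the −y, +y, −x, +x sides.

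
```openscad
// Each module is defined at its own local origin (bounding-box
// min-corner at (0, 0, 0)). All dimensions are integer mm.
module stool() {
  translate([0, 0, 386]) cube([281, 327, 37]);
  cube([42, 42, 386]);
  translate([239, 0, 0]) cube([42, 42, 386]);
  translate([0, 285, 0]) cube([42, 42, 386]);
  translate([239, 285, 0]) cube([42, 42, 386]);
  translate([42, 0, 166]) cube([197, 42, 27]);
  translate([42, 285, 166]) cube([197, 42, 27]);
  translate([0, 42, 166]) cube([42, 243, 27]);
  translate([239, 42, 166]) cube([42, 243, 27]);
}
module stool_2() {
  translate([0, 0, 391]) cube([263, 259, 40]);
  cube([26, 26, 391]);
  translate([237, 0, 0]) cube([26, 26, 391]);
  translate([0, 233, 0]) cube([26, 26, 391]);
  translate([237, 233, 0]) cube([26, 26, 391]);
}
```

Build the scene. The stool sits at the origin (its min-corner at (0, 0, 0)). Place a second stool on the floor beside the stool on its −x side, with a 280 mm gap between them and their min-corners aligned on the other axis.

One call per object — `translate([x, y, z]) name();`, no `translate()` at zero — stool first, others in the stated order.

stool();
translate([-543, 0, 0]) stool_2();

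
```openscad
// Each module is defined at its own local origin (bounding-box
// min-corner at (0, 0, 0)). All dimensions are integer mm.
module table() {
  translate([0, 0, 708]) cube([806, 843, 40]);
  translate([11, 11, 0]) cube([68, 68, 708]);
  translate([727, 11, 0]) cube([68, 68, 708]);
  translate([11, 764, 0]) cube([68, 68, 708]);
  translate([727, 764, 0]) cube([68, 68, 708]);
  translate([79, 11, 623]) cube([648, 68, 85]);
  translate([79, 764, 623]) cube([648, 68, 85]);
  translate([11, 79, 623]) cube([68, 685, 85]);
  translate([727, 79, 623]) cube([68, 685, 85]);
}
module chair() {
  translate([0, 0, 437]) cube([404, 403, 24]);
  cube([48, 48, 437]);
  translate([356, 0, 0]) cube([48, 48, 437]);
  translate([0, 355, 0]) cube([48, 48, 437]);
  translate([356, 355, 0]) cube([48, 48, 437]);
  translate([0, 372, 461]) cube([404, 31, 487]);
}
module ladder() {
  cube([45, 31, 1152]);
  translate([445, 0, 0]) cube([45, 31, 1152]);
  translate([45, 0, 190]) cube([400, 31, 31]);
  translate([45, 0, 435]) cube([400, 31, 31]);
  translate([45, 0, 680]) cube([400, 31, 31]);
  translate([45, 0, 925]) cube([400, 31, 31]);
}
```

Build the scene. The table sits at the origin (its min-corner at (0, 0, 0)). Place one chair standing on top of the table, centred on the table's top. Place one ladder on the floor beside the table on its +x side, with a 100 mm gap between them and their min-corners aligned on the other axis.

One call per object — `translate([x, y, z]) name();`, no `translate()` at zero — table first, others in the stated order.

table();
translate([201, 220, 748]) chair();
translate([906, 0, 0]) ladder();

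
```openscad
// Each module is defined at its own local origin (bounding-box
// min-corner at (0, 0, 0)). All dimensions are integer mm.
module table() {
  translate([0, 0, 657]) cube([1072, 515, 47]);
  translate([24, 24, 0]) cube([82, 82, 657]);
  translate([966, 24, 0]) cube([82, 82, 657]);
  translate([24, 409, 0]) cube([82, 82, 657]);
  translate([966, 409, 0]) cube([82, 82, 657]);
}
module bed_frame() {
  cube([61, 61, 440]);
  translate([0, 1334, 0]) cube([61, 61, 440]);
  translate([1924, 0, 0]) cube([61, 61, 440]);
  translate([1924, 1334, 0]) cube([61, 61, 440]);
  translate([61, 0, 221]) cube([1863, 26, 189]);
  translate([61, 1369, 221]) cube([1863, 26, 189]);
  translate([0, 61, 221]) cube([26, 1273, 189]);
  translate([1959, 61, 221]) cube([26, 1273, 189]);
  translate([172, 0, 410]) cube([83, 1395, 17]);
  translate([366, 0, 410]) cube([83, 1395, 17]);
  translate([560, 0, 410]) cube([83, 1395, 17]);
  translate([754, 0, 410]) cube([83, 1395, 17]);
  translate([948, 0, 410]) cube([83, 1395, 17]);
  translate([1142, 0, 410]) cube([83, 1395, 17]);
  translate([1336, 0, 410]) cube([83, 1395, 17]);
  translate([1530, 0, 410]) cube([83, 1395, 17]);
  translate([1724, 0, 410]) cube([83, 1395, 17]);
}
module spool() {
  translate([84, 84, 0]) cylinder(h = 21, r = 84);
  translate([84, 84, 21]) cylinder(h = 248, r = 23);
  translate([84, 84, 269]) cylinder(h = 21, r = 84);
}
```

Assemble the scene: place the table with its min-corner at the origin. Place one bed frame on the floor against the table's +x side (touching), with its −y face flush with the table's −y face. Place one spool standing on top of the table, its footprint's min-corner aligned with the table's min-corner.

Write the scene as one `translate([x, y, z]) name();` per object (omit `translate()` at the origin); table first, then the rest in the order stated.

table();
translate([1072, 0, 0]) bed_frame();
translate([0, 0, 704]) spool();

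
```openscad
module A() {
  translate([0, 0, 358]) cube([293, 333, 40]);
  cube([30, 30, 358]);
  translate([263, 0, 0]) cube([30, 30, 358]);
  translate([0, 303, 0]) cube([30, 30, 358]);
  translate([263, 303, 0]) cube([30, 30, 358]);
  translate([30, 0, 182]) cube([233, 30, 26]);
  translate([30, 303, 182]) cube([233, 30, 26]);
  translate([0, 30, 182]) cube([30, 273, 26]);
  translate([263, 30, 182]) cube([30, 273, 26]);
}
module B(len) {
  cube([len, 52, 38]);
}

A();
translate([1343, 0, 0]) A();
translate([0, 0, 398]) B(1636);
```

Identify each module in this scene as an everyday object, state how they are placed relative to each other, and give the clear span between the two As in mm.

Second stool starts at x = 1343; first ends at x = 293; clear span = 1343 − 293 = 1050 mm.

A is a stool. B is a beam. A beam spans the tops of two stools. The clear span between the two stools is 1050 mm.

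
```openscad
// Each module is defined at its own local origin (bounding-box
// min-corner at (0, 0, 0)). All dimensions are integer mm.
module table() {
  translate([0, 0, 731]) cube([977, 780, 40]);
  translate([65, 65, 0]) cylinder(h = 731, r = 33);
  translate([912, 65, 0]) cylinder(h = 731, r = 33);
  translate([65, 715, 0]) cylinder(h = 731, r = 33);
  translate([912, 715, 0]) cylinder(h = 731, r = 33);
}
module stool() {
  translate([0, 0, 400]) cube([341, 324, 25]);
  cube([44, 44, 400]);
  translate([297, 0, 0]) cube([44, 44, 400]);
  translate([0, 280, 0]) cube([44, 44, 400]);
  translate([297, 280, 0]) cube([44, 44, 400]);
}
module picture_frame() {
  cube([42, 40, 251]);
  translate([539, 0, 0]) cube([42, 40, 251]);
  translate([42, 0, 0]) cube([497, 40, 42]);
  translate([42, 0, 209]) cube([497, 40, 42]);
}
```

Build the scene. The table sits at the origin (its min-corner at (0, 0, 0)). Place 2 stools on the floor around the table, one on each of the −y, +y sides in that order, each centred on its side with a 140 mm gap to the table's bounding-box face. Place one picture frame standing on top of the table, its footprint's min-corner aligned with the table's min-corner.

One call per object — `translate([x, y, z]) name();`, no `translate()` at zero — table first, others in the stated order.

table();
translate([318, -464, 0]) stool();
translate([318, 920, 0]) stool();
translate([0, 0, 771]) picture_frame();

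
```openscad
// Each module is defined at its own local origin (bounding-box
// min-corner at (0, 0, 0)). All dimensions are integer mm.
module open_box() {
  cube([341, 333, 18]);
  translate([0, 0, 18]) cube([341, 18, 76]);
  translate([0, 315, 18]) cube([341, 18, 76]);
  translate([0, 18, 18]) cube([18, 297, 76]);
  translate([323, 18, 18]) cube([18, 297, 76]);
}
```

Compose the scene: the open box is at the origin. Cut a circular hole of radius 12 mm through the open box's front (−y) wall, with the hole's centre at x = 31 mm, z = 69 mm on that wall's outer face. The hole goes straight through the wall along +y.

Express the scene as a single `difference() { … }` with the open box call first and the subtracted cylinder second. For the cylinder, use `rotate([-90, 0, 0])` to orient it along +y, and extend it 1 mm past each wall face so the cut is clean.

difference() {
  open_box();
  translate([31, -1, 69]) rotate([-90, 0, 0]) cylinder(h = 20, r = 12);
}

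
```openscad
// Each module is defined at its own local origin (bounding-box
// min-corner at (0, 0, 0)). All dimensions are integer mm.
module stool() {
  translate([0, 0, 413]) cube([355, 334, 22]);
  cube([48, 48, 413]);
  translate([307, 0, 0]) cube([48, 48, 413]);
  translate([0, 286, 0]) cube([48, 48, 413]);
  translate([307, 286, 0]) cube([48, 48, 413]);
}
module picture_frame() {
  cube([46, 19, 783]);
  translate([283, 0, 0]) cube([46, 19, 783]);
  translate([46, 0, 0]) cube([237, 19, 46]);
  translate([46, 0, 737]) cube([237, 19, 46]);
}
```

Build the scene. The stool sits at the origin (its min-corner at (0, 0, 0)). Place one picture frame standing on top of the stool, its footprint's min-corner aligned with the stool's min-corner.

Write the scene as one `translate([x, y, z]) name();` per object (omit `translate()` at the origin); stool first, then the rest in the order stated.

stool();
translate([0, 0, 435]) picture_frame();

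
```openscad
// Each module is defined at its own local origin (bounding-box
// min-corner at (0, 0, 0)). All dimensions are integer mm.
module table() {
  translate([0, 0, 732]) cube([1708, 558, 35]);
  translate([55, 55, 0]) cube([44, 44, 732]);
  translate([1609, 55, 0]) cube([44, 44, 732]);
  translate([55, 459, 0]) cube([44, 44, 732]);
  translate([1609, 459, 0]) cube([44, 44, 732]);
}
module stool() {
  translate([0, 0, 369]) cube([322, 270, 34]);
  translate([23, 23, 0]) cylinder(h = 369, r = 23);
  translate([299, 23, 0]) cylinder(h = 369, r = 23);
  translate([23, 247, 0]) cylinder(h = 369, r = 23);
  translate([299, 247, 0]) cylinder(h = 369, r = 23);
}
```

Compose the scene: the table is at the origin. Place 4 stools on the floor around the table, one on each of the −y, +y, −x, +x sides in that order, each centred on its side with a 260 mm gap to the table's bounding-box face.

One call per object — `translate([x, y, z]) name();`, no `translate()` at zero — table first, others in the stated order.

table();
translate([693, -530, 0]) stool();
translate([693, 818, 0]) stool();
translate([-582, 144, 0]) stool();
translate([1968, 144, 0]) stool();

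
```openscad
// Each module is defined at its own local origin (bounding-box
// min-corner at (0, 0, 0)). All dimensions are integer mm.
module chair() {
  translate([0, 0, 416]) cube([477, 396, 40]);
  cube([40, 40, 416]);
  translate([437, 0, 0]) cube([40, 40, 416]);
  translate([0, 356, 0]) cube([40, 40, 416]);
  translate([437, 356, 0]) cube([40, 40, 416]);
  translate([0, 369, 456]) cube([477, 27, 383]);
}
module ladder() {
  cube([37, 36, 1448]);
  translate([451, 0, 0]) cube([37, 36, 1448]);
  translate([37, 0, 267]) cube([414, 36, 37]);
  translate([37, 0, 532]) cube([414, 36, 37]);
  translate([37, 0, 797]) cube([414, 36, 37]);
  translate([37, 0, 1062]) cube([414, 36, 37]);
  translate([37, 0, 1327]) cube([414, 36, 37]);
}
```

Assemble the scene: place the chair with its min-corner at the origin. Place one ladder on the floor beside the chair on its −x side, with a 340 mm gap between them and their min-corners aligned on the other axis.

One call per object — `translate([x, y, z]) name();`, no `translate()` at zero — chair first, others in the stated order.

chair();
translate([-828, 0, 0]) ladder();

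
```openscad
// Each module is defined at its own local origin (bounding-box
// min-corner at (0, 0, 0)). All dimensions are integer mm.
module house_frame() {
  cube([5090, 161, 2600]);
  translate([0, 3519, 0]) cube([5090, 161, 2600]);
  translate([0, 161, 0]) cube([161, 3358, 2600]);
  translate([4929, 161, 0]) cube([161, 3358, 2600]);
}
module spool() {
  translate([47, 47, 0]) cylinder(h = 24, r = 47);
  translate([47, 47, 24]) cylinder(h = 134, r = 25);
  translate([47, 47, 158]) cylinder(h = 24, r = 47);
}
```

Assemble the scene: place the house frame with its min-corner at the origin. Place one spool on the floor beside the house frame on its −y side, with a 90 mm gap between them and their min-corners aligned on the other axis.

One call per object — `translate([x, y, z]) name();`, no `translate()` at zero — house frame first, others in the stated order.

house_frame();
translate([0, -184, 0]) spool();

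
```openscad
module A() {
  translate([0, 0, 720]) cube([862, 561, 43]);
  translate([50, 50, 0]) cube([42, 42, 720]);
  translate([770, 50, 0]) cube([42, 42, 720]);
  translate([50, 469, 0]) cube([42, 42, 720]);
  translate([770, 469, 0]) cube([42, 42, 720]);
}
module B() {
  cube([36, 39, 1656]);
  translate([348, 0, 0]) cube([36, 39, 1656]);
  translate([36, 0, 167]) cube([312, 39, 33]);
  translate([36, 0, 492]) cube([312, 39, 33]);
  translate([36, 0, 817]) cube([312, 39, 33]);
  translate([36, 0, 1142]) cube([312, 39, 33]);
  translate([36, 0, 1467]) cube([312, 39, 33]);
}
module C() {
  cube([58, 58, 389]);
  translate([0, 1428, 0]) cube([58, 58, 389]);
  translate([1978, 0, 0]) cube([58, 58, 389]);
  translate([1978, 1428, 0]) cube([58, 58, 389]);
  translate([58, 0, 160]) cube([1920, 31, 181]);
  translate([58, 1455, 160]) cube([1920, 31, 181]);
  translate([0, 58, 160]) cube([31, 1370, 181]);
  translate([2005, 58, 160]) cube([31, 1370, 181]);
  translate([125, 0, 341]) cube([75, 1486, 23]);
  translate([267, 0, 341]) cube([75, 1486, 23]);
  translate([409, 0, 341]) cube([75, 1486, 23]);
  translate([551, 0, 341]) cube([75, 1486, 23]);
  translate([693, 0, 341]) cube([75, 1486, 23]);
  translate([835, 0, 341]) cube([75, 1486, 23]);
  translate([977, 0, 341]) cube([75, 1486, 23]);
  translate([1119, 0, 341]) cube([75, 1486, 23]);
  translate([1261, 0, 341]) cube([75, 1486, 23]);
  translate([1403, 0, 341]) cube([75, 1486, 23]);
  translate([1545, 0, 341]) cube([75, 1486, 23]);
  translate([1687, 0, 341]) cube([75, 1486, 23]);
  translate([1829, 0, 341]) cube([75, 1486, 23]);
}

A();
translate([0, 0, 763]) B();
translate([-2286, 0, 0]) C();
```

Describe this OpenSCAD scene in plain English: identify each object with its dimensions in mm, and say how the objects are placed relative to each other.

A is a table with a 862×561 mm rectangular top, 43 mm thick, top surface at z = 763 mm, supported by four 42×42 mm square legs, each inset 50 mm from the nearest pair of top edges, running from the floor.

B is a straight ladder. Two 36×39 mm vertical rails, 1656 mm tall, stand 384 mm apart (outside-to-outside) with their front faces coplanar on the −y side. 5 rungs, each 39 mm deep and 33 mm tall, span between the inner faces of the rails, front faces flush with the rails. The lowest rung's underside is at z = 167 mm and rungs are spaced 325 mm apart (underside to underside).

C is a bed frame 2036 mm long (x) by 1486 mm wide (y). Four 58×58 mm corner posts, 389 mm tall, at the corners of the footprint. Four rails of 31 mm thickness and 181 mm height run between adjacent posts with their undersides at z = 160 mm, their outer faces flush with the outside of the frame (the two x-running rails run between the posts' inner faces; the two y-running rails run between the posts' inner faces). 13 slats, each 75 mm wide (x) and 23 mm thick, lie across the top of the two x-running rails, running the full 1486 mm width of the frame in y; the slats are evenly spaced along x between the inner faces of the end posts with equal gaps (rounded down to the nearest mm) at the −x end and between each pair — any rounding remainder accumulates at the +x end.

The ladder is on top of the table. The bed frame is on the floor beside the table on its −x side.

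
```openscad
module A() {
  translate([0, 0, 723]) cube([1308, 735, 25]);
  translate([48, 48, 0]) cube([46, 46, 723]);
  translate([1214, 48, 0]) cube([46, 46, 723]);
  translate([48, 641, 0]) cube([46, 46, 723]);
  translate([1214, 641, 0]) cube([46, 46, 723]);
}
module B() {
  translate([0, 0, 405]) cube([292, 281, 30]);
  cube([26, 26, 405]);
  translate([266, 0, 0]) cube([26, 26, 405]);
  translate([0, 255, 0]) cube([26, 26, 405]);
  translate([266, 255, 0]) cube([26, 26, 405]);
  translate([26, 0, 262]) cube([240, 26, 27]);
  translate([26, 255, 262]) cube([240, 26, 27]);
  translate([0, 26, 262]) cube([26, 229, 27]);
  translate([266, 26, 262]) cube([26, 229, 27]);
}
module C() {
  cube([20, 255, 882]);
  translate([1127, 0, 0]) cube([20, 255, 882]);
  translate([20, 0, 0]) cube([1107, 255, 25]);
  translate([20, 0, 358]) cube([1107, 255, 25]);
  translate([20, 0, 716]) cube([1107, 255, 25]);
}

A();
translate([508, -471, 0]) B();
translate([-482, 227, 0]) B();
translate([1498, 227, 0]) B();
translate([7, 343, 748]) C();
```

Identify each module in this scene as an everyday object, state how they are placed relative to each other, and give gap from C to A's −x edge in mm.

A is a table. B is a stool. C is a bookshelf. Three stools sit around the table at the −y, −x, +x sides. The bookshelf is on top of the table. The gap from the bookshelf to the table's −x edge is 7 mm.

The bookshelf's min-x is at 7; the table's min-x is 0; gap = 7 mm.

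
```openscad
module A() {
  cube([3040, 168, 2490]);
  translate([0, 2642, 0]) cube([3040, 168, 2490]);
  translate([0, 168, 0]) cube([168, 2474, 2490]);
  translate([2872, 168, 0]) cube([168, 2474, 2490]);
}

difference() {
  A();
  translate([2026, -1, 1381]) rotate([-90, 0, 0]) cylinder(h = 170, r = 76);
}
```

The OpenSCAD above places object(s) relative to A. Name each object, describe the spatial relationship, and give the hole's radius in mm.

A is a house frame. The house frame has a circular hole through its front wall. The hole's radius is 76 mm.

The subtracted cylinder has r = 76 mm.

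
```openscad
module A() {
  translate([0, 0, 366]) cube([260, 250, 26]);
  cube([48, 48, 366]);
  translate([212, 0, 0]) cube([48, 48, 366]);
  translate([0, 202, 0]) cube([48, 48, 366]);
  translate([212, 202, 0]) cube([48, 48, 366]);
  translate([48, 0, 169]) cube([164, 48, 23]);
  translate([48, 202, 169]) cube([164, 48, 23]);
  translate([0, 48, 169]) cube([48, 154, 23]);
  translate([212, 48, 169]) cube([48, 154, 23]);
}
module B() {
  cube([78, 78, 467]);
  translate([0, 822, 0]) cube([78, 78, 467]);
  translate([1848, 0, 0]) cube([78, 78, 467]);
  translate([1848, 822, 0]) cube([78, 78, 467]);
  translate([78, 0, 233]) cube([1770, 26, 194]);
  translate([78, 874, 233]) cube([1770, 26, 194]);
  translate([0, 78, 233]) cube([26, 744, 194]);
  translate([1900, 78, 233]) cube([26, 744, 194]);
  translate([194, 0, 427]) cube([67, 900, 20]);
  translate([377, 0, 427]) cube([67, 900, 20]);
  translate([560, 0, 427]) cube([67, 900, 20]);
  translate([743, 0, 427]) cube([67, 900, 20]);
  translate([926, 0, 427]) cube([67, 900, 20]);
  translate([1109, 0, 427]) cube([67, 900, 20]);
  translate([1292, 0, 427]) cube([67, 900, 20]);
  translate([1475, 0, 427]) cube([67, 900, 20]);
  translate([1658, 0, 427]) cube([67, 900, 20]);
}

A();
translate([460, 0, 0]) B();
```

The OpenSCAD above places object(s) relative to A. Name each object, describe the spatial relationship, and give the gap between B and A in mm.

A is a stool. B is a bed frame. The bed frame is on the floor beside the stool on its +x side. The gap between the bed frame and the stool is 200 mm.

The bed frame's nearest face is 200 mm from the stool's +x face.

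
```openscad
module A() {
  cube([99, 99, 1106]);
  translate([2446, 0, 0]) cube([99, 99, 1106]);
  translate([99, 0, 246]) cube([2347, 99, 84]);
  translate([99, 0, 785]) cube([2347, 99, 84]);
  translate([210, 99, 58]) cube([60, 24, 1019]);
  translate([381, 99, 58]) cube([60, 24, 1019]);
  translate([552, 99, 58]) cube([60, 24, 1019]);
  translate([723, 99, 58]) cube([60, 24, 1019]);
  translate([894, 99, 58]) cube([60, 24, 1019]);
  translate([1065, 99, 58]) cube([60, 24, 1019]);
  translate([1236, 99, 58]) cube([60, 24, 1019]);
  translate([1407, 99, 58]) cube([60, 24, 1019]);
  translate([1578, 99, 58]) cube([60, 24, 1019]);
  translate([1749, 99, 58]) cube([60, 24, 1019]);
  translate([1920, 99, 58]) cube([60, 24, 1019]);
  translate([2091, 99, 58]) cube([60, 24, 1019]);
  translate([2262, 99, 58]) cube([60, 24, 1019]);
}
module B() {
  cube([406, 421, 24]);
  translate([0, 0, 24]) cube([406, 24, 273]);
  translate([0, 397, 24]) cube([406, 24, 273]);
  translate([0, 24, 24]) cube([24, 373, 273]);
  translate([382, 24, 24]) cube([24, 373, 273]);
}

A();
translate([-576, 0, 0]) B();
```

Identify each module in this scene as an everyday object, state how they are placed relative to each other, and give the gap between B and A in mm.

A is a fence section. B is an open box. The open box is on the floor beside the fence section on its −x side. The gap between the open box and the fence section is 170 mm.

The open box's nearest face is 170 mm from the fence section's −x face.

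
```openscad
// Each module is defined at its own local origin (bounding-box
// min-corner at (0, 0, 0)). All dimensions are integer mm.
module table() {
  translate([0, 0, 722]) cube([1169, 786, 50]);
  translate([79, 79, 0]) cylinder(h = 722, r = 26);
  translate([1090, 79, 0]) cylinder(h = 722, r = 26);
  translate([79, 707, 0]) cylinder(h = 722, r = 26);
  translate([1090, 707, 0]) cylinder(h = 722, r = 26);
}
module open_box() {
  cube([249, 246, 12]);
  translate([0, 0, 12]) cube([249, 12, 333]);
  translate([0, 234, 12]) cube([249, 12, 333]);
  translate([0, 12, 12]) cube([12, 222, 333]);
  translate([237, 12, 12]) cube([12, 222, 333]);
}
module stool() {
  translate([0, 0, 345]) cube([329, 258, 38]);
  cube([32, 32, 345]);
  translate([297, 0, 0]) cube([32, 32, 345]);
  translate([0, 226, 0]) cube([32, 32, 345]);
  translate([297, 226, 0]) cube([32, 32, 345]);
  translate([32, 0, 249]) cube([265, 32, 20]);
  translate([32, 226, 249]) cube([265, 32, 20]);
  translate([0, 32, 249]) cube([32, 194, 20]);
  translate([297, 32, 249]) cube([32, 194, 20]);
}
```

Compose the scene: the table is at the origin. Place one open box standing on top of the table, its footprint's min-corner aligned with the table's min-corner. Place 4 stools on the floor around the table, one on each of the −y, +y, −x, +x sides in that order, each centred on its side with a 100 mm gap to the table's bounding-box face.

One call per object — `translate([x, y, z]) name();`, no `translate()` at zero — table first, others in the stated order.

table();
translate([0, 0, 772]) open_box();
translate([420, -358, 0]) stool();
translate([420, 886, 0]) stool();
translate([-429, 264, 0]) stool();
translate([1269, 264, 0]) stool();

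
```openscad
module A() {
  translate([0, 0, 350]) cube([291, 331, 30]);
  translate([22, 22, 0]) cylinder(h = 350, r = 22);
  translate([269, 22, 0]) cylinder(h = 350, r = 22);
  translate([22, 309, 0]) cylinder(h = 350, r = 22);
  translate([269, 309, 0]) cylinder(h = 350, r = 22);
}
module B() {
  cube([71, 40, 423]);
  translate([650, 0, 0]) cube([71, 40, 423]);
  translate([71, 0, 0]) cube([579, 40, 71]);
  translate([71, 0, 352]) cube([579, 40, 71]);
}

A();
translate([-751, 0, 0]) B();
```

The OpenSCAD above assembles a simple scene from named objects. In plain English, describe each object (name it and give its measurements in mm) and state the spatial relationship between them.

A is a four-legged stool. The seat is a 291×331×30 mm slab whose top surface is at z = 380 mm; four round legs, each 44 mm in diameter, run from the floor (z = 0) to the underside of the seat, each leg's axis is inset half a diameter from the nearest pair of seat edges (so the leg's bounding box is flush with the corner).

B is a rectangular picture frame lying in the x–z plane (depth along y). The opening is 579 mm wide (x) by 281 mm tall (z), surrounded by a border 71 mm wide on all four sides. The frame is 40 mm deep and is made of two full-height vertical stiles with two horizontal rails fitted between them.

The picture frame is on the floor beside the stool on its −x side.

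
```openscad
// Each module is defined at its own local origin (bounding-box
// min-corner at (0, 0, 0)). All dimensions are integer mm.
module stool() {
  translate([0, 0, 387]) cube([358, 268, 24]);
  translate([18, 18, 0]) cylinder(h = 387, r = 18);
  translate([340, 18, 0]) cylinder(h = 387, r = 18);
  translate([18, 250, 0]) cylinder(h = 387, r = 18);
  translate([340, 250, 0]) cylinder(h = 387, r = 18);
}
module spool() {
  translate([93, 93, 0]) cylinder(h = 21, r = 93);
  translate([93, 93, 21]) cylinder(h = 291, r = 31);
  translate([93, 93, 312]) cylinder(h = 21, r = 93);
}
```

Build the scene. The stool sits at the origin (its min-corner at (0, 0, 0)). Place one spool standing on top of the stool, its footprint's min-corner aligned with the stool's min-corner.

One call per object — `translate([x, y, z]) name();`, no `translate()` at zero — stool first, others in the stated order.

stool();
translate([0, 0, 411]) spool();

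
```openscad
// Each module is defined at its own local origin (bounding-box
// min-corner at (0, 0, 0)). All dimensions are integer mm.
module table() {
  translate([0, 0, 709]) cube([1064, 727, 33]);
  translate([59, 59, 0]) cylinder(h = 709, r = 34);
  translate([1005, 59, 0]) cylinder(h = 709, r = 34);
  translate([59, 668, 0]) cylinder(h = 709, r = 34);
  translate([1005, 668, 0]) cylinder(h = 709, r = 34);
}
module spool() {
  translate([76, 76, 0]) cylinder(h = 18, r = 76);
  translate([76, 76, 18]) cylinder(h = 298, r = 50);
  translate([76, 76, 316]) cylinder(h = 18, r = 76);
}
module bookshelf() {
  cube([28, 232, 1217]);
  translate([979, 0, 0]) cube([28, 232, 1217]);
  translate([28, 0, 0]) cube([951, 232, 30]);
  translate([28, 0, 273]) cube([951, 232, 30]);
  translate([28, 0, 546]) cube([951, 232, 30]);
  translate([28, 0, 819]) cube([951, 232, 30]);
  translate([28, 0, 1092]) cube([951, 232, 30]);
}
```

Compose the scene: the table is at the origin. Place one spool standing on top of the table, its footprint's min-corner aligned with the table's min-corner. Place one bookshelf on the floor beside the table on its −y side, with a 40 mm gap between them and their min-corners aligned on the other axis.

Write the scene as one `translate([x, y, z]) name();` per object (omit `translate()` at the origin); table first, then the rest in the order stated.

table();
translate([0, 0, 742]) spool();
translate([0, -272, 0]) bookshelf();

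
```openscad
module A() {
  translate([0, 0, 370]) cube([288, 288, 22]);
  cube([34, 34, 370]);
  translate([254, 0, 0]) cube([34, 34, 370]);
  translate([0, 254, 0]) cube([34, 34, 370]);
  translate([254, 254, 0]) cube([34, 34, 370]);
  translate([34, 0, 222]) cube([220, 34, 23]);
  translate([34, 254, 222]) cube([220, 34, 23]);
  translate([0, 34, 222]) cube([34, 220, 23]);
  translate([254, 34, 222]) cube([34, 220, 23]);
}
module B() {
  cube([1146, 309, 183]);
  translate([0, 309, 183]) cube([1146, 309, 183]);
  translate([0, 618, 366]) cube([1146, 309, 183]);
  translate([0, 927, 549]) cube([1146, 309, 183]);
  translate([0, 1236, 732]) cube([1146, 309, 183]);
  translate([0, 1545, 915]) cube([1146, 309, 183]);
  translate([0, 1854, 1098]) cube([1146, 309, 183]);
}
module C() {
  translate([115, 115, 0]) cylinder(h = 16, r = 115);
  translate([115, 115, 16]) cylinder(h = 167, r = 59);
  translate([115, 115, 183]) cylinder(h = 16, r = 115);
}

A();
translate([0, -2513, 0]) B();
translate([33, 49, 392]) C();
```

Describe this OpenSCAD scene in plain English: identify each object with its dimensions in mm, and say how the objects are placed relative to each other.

A is a four-legged stool. The seat is a 288×288×22 mm slab whose top surface is at z = 392 mm; four square legs, each 34×34 mm in cross-section, run from the floor (z = 0) to the underside of the seat, each flush with a corner of the seat. Four stretchers, 34 mm wide and 23 mm tall, connect adjacent legs with their undersides at z = 222 mm, each running between the inner faces of the legs it joins and aligned with the legs' outer faces on the other axis.

B is a straight staircase of 7 solid steps. Each step is 1146 mm wide (x), 309 mm deep (y, the going) and 183 mm tall (the rise). The first step rests on the floor; each subsequent step sits one going further in +y and one rise higher in +z, directly behind and above the previous step with no overlap.

C is a spool: two coaxial disc flanges of radius 115 mm and thickness 16 mm, joined by a core cylinder of radius 59 mm and height 167 mm. The lower flange rests on z = 0 and the three cylinders share a vertical axis.

The staircase is on the floor beside the stool on its −y side. The spool is on top of the stool.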